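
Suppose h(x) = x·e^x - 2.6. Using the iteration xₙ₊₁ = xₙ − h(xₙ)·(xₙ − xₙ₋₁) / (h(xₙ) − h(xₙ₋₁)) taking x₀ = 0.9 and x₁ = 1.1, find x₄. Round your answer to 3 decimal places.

0.978

h(0.9) = -0.38636, h(1.1) = 0.70458
x₂ = 1.10000 − 0.70458·(1.10000 − 0.90000) / (0.70458 − (-0.38636)) = 1.10000 − (0.14092)/(1.09094) = 0.97083
h(0.97083) = -0.03688
x₃ = 0.97083 − (-0.03688)·(0.97083 − 1.10000) / (-0.03688 − 0.70458) = 0.97083 − (0.00476)/(-0.74146) = 0.97725
h(0.97725) = -0.00329
x₄ = 0.97725 − (-0.00329)·(0.97725 − 0.97083) / (-0.00329 − (-0.03688)) = 0.97725 − (-0.00002)/(0.03359) = 0.97788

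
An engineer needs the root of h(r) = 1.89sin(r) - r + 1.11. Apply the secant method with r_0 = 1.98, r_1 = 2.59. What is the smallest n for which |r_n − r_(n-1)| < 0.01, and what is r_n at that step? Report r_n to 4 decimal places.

h(1.98) = 0.863958, h(2.59) = -0.489556
r_2 = 2.590000 − (-0.489556)·(0.610000)/(-1.353514) = 2.369367;  |Δ| = 0.220633
h(2.369367) = 0.059344
r_3 = 2.369367 − 0.059344·(-0.220633)/(0.548900) = 2.393221;  |Δ| = 0.023854
h(2.393221) = 0.002823
r_4 = 2.393221 − 0.002823·(0.023854)/(-0.056522) = 2.394412;  |Δ| = 0.001191
|r_4 − r_3| = 0.001191 < 0.01

n = 4, r_n = 2.3944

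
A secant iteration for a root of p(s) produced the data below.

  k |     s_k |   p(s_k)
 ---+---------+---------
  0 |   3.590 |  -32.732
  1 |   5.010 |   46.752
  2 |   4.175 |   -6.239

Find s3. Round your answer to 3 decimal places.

4.273

s3 = 4.175 − (-6.239)·(4.175 − 5.010) / (-6.239 − 46.752)
   = 4.175 − (5.20956)/(-52.99100) = 4.27331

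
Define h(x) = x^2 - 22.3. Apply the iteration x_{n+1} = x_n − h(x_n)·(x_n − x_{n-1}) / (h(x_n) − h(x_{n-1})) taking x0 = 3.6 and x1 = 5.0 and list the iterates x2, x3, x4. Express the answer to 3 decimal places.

4.686, 4.721, 4.722

h(3.6) = -9.34000, h(5.0) = 2.70000
x2 = 5.00000 − 2.70000·(5.00000 − 3.60000) / (2.70000 − (-9.34000)) = 5.00000 − (3.78000)/(12.04000) = 4.68605
h(4.68605) = -0.34097
x3 = 4.68605 − (-0.34097)·(4.68605 − 5.00000) / (-0.34097 − 2.70000) = 4.68605 − (0.10705)/(-3.04097) = 4.72125
h(4.72125) = -0.00981
x4 = 4.72125 − (-0.00981)·(4.72125 − 4.68605) / (-0.00981 − (-0.34097)) = 4.72125 − (-0.00035)/(0.33116) = 4.72229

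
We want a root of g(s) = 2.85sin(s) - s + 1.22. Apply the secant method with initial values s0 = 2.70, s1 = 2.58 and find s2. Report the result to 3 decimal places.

g(2.70) = -0.26197, g(2.58) = 0.15772
s2 = 2.58000 − 0.15772·(2.58000 − 2.70000) / (0.15772 − (-0.26197)) = 2.58000 − (-0.01893)/(0.41969) = 2.62510

2.625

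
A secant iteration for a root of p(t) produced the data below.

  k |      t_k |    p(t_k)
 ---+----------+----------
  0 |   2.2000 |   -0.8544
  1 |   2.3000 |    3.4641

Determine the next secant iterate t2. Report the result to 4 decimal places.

2.2198

t2 = 2.3000 − 3.4641·(2.3000 − 2.2000) / (3.4641 − (-0.8544))
   = 2.3000 − (0.346410)/(4.318500) = 2.219785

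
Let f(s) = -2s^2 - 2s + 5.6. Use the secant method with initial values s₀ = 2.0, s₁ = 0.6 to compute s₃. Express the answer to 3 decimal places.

1.279

f(2.0) = -6.40000, f(0.6) = 3.68000
s₂ = 0.60000 − 3.68000·(0.60000 − 2.00000) / (3.68000 − (-6.40000)) = 0.60000 − (-5.15200)/(10.08000) = 1.11111
f(1.11111) = 0.90864
s₃ = 1.11111 − 0.90864·(1.11111 − 0.60000) / (0.90864 − 3.68000) = 1.11111 − (0.46442)/(-2.77136) = 1.27869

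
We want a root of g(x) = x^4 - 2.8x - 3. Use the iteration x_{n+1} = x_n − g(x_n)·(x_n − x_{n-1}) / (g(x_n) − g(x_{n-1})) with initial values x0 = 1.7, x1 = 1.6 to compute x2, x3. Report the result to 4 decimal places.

1.6610, 1.6637

g(1.7) = 0.592100, g(1.6) = -0.926400
x2 = 1.600000 − (-0.926400)·(1.600000 − 1.700000) / (-0.926400 − 0.592100) = 1.600000 − (0.092640)/(-1.518500) = 1.661008
g(1.661008) = -0.039037
x3 = 1.661008 − (-0.039037)·(1.661008 − 1.600000) / (-0.039037 − (-0.926400)) = 1.661008 − (-0.002382)/(0.887363) = 1.663691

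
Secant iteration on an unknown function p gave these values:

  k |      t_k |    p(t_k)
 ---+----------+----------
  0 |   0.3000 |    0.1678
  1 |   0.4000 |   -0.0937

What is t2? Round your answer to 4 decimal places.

0.3642

t2 = 0.4000 − (-0.0937)·(0.4000 − 0.3000) / (-0.0937 − 0.1678)
   = 0.4000 − (-0.009370)/(-0.261500) = 0.364168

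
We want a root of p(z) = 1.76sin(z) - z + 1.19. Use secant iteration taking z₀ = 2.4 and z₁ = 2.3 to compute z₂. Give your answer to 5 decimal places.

2.39053

p(2.4) = -0.0211848, p(2.3) = 0.2024412
z₂ = 2.3000000 − 0.2024412·(2.3000000 − 2.4000000) / (0.2024412 − (-0.0211848)) = 2.3000000 − (-0.0202441)/(0.2236260) = 2.3905267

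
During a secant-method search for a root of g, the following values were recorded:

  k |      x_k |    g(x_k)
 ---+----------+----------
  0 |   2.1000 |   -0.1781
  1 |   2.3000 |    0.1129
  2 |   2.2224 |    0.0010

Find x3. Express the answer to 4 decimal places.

x3 = 2.2224 − 0.0010·(2.2224 − 2.3000) / (0.0010 − 0.1129)
   = 2.2224 − (-0.000078)/(-0.111900) = 2.221707

2.2217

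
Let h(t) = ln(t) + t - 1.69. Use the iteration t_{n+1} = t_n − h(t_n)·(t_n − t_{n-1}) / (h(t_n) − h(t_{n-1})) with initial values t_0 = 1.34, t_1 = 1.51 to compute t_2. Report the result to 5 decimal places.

h(1.34) = -0.0573304, h(1.51) = 0.2321097
t_2 = 1.5100000 − 0.2321097·(1.5100000 − 1.3400000) / (0.2321097 − (-0.0573304)) = 1.5100000 − (0.0394586)/(0.2894400) = 1.3736725

1.37367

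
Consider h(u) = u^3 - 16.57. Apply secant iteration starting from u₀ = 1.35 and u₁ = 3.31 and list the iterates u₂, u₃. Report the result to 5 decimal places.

h(1.35) = -14.1096250, h(3.31) = 19.6946910
u₂ = 3.3100000 − 19.6946910·(3.3100000 − 1.3500000) / (19.6946910 − (-14.1096250)) = 3.3100000 − (38.6015944)/(33.8043160) = 2.1680868
h(2.1680868) = -6.3786903
u₃ = 2.1680868 − (-6.3786903)·(2.1680868 − 3.3100000) / (-6.3786903 − 19.6946910) = 2.1680868 − (7.2839105)/(-26.0733813) = 2.4474488

2.16809, 2.44745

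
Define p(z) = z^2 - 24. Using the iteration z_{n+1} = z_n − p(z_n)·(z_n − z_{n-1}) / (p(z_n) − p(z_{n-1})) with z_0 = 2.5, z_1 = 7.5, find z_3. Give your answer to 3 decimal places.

4.761

p(2.5) = -17.75000, p(7.5) = 32.25000
z_2 = 7.50000 − 32.25000·(7.50000 − 2.50000) / (32.25000 − (-17.75000)) = 7.50000 − (161.25000)/(50.00000) = 4.27500
p(4.27500) = -5.72437
z_3 = 4.27500 − (-5.72437)·(4.27500 − 7.50000) / (-5.72437 − 32.25000) = 4.27500 − (18.46111)/(-37.97437) = 4.76115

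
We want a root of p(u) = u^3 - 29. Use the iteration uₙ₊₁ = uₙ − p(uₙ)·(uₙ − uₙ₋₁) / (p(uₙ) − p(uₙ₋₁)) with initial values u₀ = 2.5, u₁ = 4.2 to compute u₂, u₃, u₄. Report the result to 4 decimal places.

2.8889, 3.0172, 3.0758

p(2.5) = -13.375000, p(4.2) = 45.088000
u₂ = 4.200000 − 45.088000·(4.200000 − 2.500000) / (45.088000 − (-13.375000)) = 4.200000 − (76.649600)/(58.463000) = 2.888921
p(2.888921) = -4.889452
u₃ = 2.888921 − (-4.889452)·(2.888921 − 4.200000) / (-4.889452 − 45.088000) = 2.888921 − (6.410456)/(-49.977452) = 3.017188
p(3.017188) = -1.533255
u₄ = 3.017188 − (-1.533255)·(3.017188 − 2.888921) / (-1.533255 − (-4.889452)) = 3.017188 − (-0.196666)/(3.356196) = 3.075786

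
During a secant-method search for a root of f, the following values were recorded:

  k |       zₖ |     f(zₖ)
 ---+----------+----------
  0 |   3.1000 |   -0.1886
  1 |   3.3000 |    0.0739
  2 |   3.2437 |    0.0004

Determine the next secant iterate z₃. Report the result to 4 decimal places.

z₃ = 3.2437 − 0.0004·(3.2437 − 3.3000) / (0.0004 − 0.0739)
   = 3.2437 − (-0.000023)/(-0.073500) = 3.243394

3.2434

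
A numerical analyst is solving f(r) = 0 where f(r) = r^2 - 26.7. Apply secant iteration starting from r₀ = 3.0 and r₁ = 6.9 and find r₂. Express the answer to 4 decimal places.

4.7879

f(3.0) = -17.700000, f(6.9) = 20.910000
r₂ = 6.900000 − 20.910000·(6.900000 − 3.000000) / (20.910000 − (-17.700000)) = 6.900000 − (81.549000)/(38.610000) = 4.787879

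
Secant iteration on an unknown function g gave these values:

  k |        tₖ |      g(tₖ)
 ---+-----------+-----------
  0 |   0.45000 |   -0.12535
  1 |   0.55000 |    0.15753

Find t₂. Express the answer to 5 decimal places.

0.49431

t₂ = 0.55000 − 0.15753·(0.55000 − 0.45000) / (0.15753 − (-0.12535))
   = 0.55000 − (0.0157530)/(0.2828800) = 0.4943121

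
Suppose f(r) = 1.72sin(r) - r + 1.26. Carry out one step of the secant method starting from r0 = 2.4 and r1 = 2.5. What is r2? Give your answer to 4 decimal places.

2.4094

f(2.4) = 0.021797, f(2.5) = -0.210628
r2 = 2.500000 − (-0.210628)·(2.500000 − 2.400000) / (-0.210628 − 0.021797) = 2.500000 − (-0.021063)/(-0.232425) = 2.409378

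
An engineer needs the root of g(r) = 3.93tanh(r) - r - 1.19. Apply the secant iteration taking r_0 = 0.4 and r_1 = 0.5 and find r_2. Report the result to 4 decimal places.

0.4434

g(0.4) = -0.096801, g(0.5) = 0.126120
r_2 = 0.500000 − 0.126120·(0.500000 − 0.400000) / (0.126120 − (-0.096801)) = 0.500000 − (0.012612)/(0.222921) = 0.443424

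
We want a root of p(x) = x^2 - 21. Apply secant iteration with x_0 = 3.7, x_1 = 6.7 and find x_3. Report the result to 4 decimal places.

4.5483

p(3.7) = -7.310000, p(6.7) = 23.890000
x_2 = 6.700000 − 23.890000·(6.700000 − 3.700000) / (23.890000 − (-7.310000)) = 6.700000 − (71.670000)/(31.200000) = 4.402885
p(4.402885) = -1.614607
x_3 = 4.402885 − (-1.614607)·(4.402885 − 6.700000) / (-1.614607 − 23.890000) = 4.402885 − (3.708939)/(-25.504607) = 4.548307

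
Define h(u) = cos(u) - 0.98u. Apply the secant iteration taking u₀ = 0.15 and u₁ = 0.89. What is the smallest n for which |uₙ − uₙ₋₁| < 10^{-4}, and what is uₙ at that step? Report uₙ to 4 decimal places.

h(0.15) = 0.841771, h(0.89) = -0.242788
u₂ = 0.890000 − (-0.242788)·(0.740000)/(-1.084559) = 0.724345;  |Δ| = 0.165655
h(0.724345) = 0.039076
u₃ = 0.724345 − 0.039076·(-0.165655)/(0.281864) = 0.747310;  |Δ| = 0.022966
h(0.747310) = 0.001156
u₄ = 0.747310 − 0.001156·(0.022966)/(-0.037921) = 0.748010;  |Δ| = 0.000700
h(0.748010) = -0.000006
u₅ = 0.748010 − (-0.000006)·(0.000700)/(-0.001162) = 0.748006;  |Δ| = 0.000004
|u₅ − u₄| = 0.000004 < 10^{-4}

n = 5, uₙ = 0.7480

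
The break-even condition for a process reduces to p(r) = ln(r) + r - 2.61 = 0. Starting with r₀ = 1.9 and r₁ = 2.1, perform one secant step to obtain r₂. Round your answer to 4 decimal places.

1.9454

p(1.9) = -0.068146, p(2.1) = 0.231937
r₂ = 2.100000 − 0.231937·(2.100000 − 1.900000) / (0.231937 − (-0.068146)) = 2.100000 − (0.046387)/(0.300083) = 1.945418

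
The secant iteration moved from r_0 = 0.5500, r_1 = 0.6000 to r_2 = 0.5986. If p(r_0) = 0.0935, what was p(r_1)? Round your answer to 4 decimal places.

The secant line through (0.5500, 0.0935) and (0.6000, p(r_1)) crosses zero at r_2 = 0.5986.
So (0.5500, 0.0935), (0.6000, p(r_1)), (0.5986, 0) are collinear:
p(r_1) = 0.0935 · (0.6000 − 0.5986) / (0.5500 − 0.5986) = 0.0935 · (0.001400)/(-0.048600) = -0.002693

-0.0027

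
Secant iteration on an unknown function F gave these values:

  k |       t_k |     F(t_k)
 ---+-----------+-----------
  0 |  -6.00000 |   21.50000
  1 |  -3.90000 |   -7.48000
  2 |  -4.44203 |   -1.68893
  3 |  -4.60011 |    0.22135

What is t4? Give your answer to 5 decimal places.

t4 = -4.60011 − 0.22135·(-4.60011 − (-4.44203)) / (0.22135 − (-1.68893))
   = -4.60011 − (-0.0349910)/(1.9102800) = -4.5817928

-4.58179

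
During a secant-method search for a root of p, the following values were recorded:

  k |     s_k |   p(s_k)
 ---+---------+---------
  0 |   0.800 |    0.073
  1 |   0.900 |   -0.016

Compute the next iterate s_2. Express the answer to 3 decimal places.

s_2 = 0.900 − (-0.016)·(0.900 − 0.800) / (-0.016 − 0.073)
   = 0.900 − (-0.00160)/(-0.08900) = 0.88202

0.882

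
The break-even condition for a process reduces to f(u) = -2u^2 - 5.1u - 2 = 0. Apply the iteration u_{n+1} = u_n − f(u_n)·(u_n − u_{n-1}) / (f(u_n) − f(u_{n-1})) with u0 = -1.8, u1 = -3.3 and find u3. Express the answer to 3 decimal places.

f(-1.8) = 0.70000, f(-3.3) = -6.95000
u2 = -3.30000 − (-6.95000)·(-3.30000 − (-1.80000)) / (-6.95000 − 0.70000) = -3.30000 − (10.42500)/(-7.65000) = -1.93725
f(-1.93725) = 0.37409
u3 = -1.93725 − 0.37409·(-1.93725 − (-3.30000)) / (0.37409 − (-6.95000)) = -1.93725 − (0.50979)/(7.32409) = -2.00686

-2.007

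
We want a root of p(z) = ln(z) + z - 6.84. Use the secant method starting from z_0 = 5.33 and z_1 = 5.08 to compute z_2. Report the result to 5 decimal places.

p(5.33) = 0.1633512, p(5.08) = -0.1346887
z_2 = 5.0800000 − (-0.1346887)·(5.0800000 − 5.3300000) / (-0.1346887 − 0.1633512) = 5.0800000 − (0.0336722)/(-0.2980400) = 5.1929788

5.19298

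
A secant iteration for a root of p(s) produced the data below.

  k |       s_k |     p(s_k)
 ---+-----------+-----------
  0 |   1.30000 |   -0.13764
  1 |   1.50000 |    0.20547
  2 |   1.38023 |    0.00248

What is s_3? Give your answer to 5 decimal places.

1.37877

s_3 = 1.38023 − 0.00248·(1.38023 − 1.50000) / (0.00248 − 0.20547)
   = 1.38023 − (-0.0002970)/(-0.2029900) = 1.3787667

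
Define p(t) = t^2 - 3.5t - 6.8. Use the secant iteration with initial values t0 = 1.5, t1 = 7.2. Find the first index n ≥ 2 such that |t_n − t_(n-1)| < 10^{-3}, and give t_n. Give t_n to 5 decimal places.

p(1.5) = -9.8000000, p(7.2) = 19.8400000
t2 = 7.2000000 − 19.8400000·(5.7000000)/(29.6400000) = 3.3846154;  |Δ| = 3.8153846
p(3.3846154) = -7.1905325
t3 = 3.3846154 − (-7.1905325)·(-3.8153846)/(-27.0305325) = 4.3995657;  |Δ| = 1.0149503
p(4.3995657) = -2.8423017
t4 = 4.3995657 − (-2.8423017)·(1.0149503)/(4.3482309) = 5.0630068;  |Δ| = 0.6634411
p(5.0630068) = 1.1135138
t5 = 5.0630068 − 1.1135138·(0.6634411)/(3.9558154) = 4.8762562;  |Δ| = 0.1867506
p(4.8762562) = -0.0890222
t6 = 4.8762562 − (-0.0890222)·(-0.1867506)/(-1.2025360) = 4.8900811;  |Δ| = 0.0138249
p(4.8900811) = -0.0023907
t7 = 4.8900811 − (-0.0023907)·(0.0138249)/(0.0866315) = 4.8904626;  |Δ| = 0.0003815
|t7 − t6| = 0.0003815 < 10^{-3}

n = 7, t_n = 4.89046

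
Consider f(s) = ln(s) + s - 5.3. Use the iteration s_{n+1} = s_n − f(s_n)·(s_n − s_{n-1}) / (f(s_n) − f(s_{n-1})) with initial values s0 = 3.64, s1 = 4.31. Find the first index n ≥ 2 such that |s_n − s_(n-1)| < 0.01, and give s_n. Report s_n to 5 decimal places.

n = 3, s_n = 3.93106

f(3.64) = -0.3680163, f(4.31) = 0.4709379
s2 = 4.3100000 − 0.4709379·(0.6700000)/(0.8389542) = 3.9339027;  |Δ| = 0.3760973
f(3.9339027) = 0.0035347
s3 = 3.9339027 − 0.0035347·(-0.3760973)/(-0.4674032) = 3.9310585;  |Δ| = 0.0028442
|s3 − s2| = 0.0028442 < 0.01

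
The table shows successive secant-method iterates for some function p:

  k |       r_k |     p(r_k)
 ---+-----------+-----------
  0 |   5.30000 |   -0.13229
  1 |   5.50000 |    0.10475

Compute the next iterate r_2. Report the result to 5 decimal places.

r_2 = 5.50000 − 0.10475·(5.50000 − 5.30000) / (0.10475 − (-0.13229))
   = 5.50000 − (0.0209500)/(0.2370400) = 5.4116183

5.41162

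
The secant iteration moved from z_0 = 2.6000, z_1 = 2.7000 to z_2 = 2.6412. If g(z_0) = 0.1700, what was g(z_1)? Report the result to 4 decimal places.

-0.2426

The secant line through (2.6000, 0.1700) and (2.7000, g(z_1)) crosses zero at z_2 = 2.6412.
So (2.6000, 0.1700), (2.7000, g(z_1)), (2.6412, 0) are collinear:
g(z_1) = 0.1700 · (2.7000 − 2.6412) / (2.6000 − 2.6412) = 0.1700 · (0.058800)/(-0.041200) = -0.242621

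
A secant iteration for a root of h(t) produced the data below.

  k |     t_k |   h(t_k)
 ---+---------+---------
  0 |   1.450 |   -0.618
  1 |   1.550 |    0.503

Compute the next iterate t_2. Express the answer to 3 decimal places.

1.505

t_2 = 1.550 − 0.503·(1.550 − 1.450) / (0.503 − (-0.618))
   = 1.550 − (0.05030)/(1.12100) = 1.50513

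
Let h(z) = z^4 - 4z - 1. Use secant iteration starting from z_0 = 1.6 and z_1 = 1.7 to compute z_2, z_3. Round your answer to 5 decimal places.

h(1.6) = -0.8464000, h(1.7) = 0.5521000
z_2 = 1.7000000 − 0.5521000·(1.7000000 − 1.6000000) / (0.5521000 − (-0.8464000)) = 1.7000000 − (0.0552100)/(1.3985000) = 1.6605220
h(1.6605220) = -0.0392012
z_3 = 1.6605220 − (-0.0392012)·(1.6605220 − 1.7000000) / (-0.0392012 − 0.5521000) = 1.6605220 − (0.0015476)/(-0.5913012) = 1.6631392

1.66052, 1.66314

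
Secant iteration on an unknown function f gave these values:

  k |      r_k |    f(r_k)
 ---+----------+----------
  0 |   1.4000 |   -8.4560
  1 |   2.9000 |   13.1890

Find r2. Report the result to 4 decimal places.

1.9860

r2 = 2.9000 − 13.1890·(2.9000 − 1.4000) / (13.1890 − (-8.4560))
   = 2.9000 − (19.783500)/(21.645000) = 1.986001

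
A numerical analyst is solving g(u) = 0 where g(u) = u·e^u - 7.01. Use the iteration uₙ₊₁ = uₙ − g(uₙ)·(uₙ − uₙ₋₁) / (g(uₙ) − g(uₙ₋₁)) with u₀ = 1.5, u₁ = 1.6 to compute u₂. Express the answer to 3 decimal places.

1.524

g(1.5) = -0.28747, g(1.6) = 0.91485
u₂ = 1.60000 − 0.91485·(1.60000 − 1.50000) / (0.91485 − (-0.28747)) = 1.60000 − (0.09149)/(1.20232) = 1.52391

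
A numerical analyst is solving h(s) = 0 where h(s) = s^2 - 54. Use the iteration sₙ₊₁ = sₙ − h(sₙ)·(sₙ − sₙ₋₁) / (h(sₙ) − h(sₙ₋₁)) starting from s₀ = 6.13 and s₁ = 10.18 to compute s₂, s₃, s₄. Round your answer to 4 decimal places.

h(6.13) = -16.423100, h(10.18) = 49.632400
s₂ = 10.180000 − 49.632400·(10.180000 − 6.130000) / (49.632400 − (-16.423100)) = 10.180000 − (201.011220)/(66.055500) = 7.136934
h(7.136934) = -3.064167
s₃ = 7.136934 − (-3.064167)·(7.136934 − 10.180000) / (-3.064167 − 49.632400) = 7.136934 − (9.324462)/(-52.696567) = 7.313881
h(7.313881) = -0.507149
s₄ = 7.313881 − (-0.507149)·(7.313881 − 7.136934) / (-0.507149 − (-3.064167)) = 7.313881 − (-0.089738)/(2.557018) = 7.348976

7.1369, 7.3139, 7.3490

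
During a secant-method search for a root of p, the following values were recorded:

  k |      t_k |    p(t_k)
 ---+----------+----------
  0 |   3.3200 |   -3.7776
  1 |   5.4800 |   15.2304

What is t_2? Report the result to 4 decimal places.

t_2 = 5.4800 − 15.2304·(5.4800 − 3.3200) / (15.2304 − (-3.7776))
   = 5.4800 − (32.897664)/(19.008000) = 3.749273

3.7493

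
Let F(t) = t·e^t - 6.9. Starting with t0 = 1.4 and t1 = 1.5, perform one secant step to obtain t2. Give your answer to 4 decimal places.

F(1.4) = -1.222720, F(1.5) = -0.177466
t2 = 1.500000 − (-0.177466)·(1.500000 − 1.400000) / (-0.177466 − (-1.222720)) = 1.500000 − (-0.017747)/(1.045254) = 1.516978

1.5170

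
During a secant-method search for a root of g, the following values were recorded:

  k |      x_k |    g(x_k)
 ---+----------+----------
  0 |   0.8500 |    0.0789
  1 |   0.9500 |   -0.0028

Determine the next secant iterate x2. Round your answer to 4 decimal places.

0.9466

x2 = 0.9500 − (-0.0028)·(0.9500 − 0.8500) / (-0.0028 − 0.0789)
   = 0.9500 − (-0.000280)/(-0.081700) = 0.946573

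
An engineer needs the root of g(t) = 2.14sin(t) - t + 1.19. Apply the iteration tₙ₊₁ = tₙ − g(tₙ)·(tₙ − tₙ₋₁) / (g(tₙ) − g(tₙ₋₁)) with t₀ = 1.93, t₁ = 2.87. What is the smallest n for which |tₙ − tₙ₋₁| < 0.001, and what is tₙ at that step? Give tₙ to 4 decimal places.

n = 5, tₙ = 2.4892

g(1.93) = 1.263419, g(2.87) = -1.105911
t₂ = 2.870000 − (-1.105911)·(0.940000)/(-2.369330) = 2.431245;  |Δ| = 0.438755
g(2.431245) = 0.154244
t₃ = 2.431245 − 0.154244·(-0.438755)/(1.260155) = 2.484949;  |Δ| = 0.053704
g(2.484949) = 0.011440
t₄ = 2.484949 − 0.011440·(0.053704)/(-0.142804) = 2.489251;  |Δ| = 0.004302
g(2.489251) = -0.000166
t₅ = 2.489251 − (-0.000166)·(0.004302)/(-0.011607) = 2.489189;  |Δ| = 0.000062
|t₅ − t₄| = 0.000062 < 0.001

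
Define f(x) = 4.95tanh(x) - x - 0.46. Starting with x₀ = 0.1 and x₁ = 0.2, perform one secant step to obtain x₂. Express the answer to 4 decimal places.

f(0.1) = -0.066643, f(0.2) = 0.317008
x₂ = 0.200000 − 0.317008·(0.200000 − 0.100000) / (0.317008 − (-0.066643)) = 0.200000 − (0.031701)/(0.383651) = 0.117371

0.1174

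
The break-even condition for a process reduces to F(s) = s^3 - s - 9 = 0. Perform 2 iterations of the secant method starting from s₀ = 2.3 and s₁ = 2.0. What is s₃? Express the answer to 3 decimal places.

F(2.3) = 0.86700, F(2.0) = -3.00000
s₂ = 2.00000 − (-3.00000)·(2.00000 − 2.30000) / (-3.00000 − 0.86700) = 2.00000 − (0.90000)/(-3.86700) = 2.23274
F(2.23274) = -0.10227
s₃ = 2.23274 − (-0.10227)·(2.23274 − 2.00000) / (-0.10227 − (-3.00000)) = 2.23274 − (-0.02380)/(2.89773) = 2.24095

2.241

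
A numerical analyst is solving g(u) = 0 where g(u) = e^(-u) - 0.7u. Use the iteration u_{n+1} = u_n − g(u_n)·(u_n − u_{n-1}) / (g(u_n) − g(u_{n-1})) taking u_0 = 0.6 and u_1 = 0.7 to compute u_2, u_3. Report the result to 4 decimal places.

0.7054, 0.7055

g(0.6) = 0.128812, g(0.7) = 0.006585
u_2 = 0.700000 − 0.006585·(0.700000 − 0.600000) / (0.006585 − 0.128812) = 0.700000 − (0.000659)/(-0.122226) = 0.705388
g(0.705388) = 0.000146
u_3 = 0.705388 − 0.000146·(0.705388 − 0.700000) / (0.000146 − 0.006585) = 0.705388 − (0.000001)/(-0.006440) = 0.705510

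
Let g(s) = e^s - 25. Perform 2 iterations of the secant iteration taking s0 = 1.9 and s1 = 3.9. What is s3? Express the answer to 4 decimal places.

g(1.9) = -18.314106, g(3.9) = 24.402449
s2 = 3.900000 − 24.402449·(3.900000 − 1.900000) / (24.402449 − (-18.314106)) = 3.900000 − (48.804898)/(42.716555) = 2.757471
g(2.757471) = -9.240063
s3 = 2.757471 − (-9.240063)·(2.757471 − 3.900000) / (-9.240063 − 24.402449) = 2.757471 − (10.557039)/(-33.642512) = 3.071272

3.0713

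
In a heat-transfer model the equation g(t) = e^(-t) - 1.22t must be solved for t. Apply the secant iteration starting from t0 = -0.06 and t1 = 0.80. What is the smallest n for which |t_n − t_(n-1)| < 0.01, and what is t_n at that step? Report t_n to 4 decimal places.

n = 4, t_n = 0.4981

g(-0.06) = 1.135037, g(0.80) = -0.526671
t2 = 0.800000 − (-0.526671)·(0.860000)/(-1.661708) = 0.527427;  |Δ| = 0.272573
g(0.527427) = -0.053339
t3 = 0.527427 − (-0.053339)·(-0.272573)/(0.473332) = 0.496711;  |Δ| = 0.030716
g(0.496711) = 0.002542
t4 = 0.496711 − 0.002542·(-0.030716)/(0.055881) = 0.498108;  |Δ| = 0.001397
|t4 − t3| = 0.001397 < 0.01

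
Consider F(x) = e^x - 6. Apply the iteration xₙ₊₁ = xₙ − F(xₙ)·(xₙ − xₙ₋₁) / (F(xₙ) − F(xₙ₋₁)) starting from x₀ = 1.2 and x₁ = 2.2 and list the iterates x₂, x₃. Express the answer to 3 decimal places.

F(1.2) = -2.67988, F(2.2) = 3.02501
x₂ = 2.20000 − 3.02501·(2.20000 − 1.20000) / (3.02501 − (-2.67988)) = 2.20000 − (3.02501)/(5.70490) = 1.66975
F(1.66975) = -0.68915
x₃ = 1.66975 − (-0.68915)·(1.66975 − 2.20000) / (-0.68915 − 3.02501) = 1.66975 − (0.36542)/(-3.71417) = 1.76814

1.670, 1.768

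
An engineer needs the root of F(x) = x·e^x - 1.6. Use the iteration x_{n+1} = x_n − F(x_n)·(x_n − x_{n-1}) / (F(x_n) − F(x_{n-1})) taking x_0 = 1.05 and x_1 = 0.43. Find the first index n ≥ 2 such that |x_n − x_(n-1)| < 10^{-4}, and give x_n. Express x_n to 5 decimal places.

n = 6, x_n = 0.75330

F(1.05) = 1.4005337, F(0.43) = -0.9389793
x_2 = 0.4300000 − (-0.9389793)·(-0.6200000)/(-2.3395129) = 0.6788412;  |Δ| = 0.2488412
F(0.6788412) = -0.2616024
x_3 = 0.6788412 − (-0.2616024)·(0.2488412)/(0.6773769) = 0.7749434;  |Δ| = 0.0961023
F(0.7749434) = 0.0819910
x_4 = 0.7749434 − 0.0819910·(0.0961023)/(0.3435934) = 0.7520108;  |Δ| = 0.0229327
F(0.7520108) = -0.0047889
x_5 = 0.7520108 − (-0.0047889)·(-0.0229327)/(-0.0867798) = 0.7532763;  |Δ| = 0.0012655
F(0.7532763) = -0.0000809
x_6 = 0.7532763 − (-0.0000809)·(0.0012655)/(0.0047080) = 0.7532980;  |Δ| = 0.0000218
|x_6 − x_5| = 0.0000218 < 10^{-4}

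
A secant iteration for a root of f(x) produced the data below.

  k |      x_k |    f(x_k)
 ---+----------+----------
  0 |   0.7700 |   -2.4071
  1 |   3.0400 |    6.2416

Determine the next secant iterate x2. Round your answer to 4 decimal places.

1.4018

x2 = 3.0400 − 6.2416·(3.0400 − 0.7700) / (6.2416 − (-2.4071))
   = 3.0400 − (14.168432)/(8.648700) = 1.401785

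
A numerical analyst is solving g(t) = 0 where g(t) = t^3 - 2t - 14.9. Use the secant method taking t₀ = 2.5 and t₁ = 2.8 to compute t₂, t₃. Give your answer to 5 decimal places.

2.72394, 2.73048

g(2.5) = -4.2750000, g(2.8) = 1.4520000
t₂ = 2.8000000 − 1.4520000·(2.8000000 − 2.5000000) / (1.4520000 − (-4.2750000)) = 2.8000000 − (0.4356000)/(5.7270000) = 2.7239392
g(2.7239392) = -0.1366717
t₃ = 2.7239392 − (-0.1366717)·(2.7239392 − 2.8000000) / (-0.1366717 − 1.4520000) = 2.7239392 − (0.0103954)/(-1.5886717) = 2.7304827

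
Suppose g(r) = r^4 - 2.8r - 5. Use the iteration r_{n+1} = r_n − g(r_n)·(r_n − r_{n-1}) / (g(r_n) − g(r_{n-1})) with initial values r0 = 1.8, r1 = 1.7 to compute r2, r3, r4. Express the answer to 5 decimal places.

g(1.8) = 0.4576000, g(1.7) = -1.4079000
r2 = 1.7000000 − (-1.4079000)·(1.7000000 − 1.8000000) / (-1.4079000 − 0.4576000) = 1.7000000 − (0.1407900)/(-1.8655000) = 1.7754704
g(1.7754704) = -0.0343528
r3 = 1.7754704 − (-0.0343528)·(1.7754704 − 1.7000000) / (-0.0343528 − (-1.4079000)) = 1.7754704 − (-0.0025926)/(1.3735472) = 1.7773579
g(1.7773579) = 0.0026862
r4 = 1.7773579 − 0.0026862·(1.7773579 − 1.7754704) / (0.0026862 − (-0.0343528)) = 1.7773579 − (0.0000051)/(0.0370390) = 1.7772210

1.77547, 1.77736, 1.77722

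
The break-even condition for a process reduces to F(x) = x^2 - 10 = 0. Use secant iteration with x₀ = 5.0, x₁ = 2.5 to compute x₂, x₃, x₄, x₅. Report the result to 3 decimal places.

F(5.0) = 15.00000, F(2.5) = -3.75000
x₂ = 2.50000 − (-3.75000)·(2.50000 − 5.00000) / (-3.75000 − 15.00000) = 2.50000 − (9.37500)/(-18.75000) = 3.00000
F(3.00000) = -1.00000
x₃ = 3.00000 − (-1.00000)·(3.00000 − 2.50000) / (-1.00000 − (-3.75000)) = 3.00000 − (-0.50000)/(2.75000) = 3.18182
F(3.18182) = 0.12397
x₄ = 3.18182 − 0.12397·(3.18182 − 3.00000) / (0.12397 − (-1.00000)) = 3.18182 − (0.02254)/(1.12397) = 3.16176
F(3.16176) = -0.00324
x₅ = 3.16176 − (-0.00324)·(3.16176 − 3.18182) / (-0.00324 − 0.12397) = 3.16176 − (0.00007)/(-0.12721) = 3.16228

3.000, 3.182, 3.162, 3.162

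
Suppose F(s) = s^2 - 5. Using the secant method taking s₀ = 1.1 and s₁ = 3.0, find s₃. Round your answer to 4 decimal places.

F(1.1) = -3.790000, F(3.0) = 4.000000
s₂ = 3.000000 − 4.000000·(3.000000 − 1.100000) / (4.000000 − (-3.790000)) = 3.000000 − (7.600000)/(7.790000) = 2.024390
F(2.024390) = -0.901844
s₃ = 2.024390 − (-0.901844)·(2.024390 − 3.000000) / (-0.901844 − 4.000000) = 2.024390 − (0.879848)/(-4.901844) = 2.203883

2.2039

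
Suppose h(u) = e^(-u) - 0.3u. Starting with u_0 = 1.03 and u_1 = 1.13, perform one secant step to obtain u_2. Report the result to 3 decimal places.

1.105

h(1.03) = 0.04801, h(1.13) = -0.01597
u_2 = 1.13000 − (-0.01597)·(1.13000 − 1.03000) / (-0.01597 − 0.04801) = 1.13000 − (-0.00160)/(-0.06397) = 1.10504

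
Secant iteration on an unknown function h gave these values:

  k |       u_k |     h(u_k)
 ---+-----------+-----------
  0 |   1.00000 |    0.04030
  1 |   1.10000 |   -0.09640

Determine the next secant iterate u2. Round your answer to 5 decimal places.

1.02948

u2 = 1.10000 − (-0.09640)·(1.10000 − 1.00000) / (-0.09640 − 0.04030)
   = 1.10000 − (-0.0096400)/(-0.1367000) = 1.0294806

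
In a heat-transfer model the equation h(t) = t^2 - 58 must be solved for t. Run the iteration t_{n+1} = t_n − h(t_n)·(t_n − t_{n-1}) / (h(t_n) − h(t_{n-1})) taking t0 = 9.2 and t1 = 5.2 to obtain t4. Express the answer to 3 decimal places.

h(9.2) = 26.64000, h(5.2) = -30.96000
t2 = 5.20000 − (-30.96000)·(5.20000 − 9.20000) / (-30.96000 − 26.64000) = 5.20000 − (123.84000)/(-57.60000) = 7.35000
h(7.35000) = -3.97750
t3 = 7.35000 − (-3.97750)·(7.35000 − 5.20000) / (-3.97750 − (-30.96000)) = 7.35000 − (-8.55163)/(26.98250) = 7.66693
h(7.66693) = 0.78185
t4 = 7.66693 − 0.78185·(7.66693 − 7.35000) / (0.78185 − (-3.97750)) = 7.66693 − (0.24779)/(4.75935) = 7.61487

7.615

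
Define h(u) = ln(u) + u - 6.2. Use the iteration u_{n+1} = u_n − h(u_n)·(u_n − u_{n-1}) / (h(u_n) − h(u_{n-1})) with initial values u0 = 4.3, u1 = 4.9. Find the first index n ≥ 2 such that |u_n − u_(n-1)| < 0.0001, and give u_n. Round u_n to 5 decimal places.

h(4.3) = -0.4413850, h(4.9) = 0.2892352
u2 = 4.9000000 − 0.2892352·(0.6000000)/(0.7306202) = 4.6624742;  |Δ| = 0.2375258
h(4.6624742) = 0.0020205
u3 = 4.6624742 − 0.0020205·(-0.2375258)/(-0.2872147) = 4.6608033;  |Δ| = 0.0016709
h(4.6608033) = -0.0000089
u4 = 4.6608033 − (-0.0000089)·(-0.0016709)/(-0.0020294) = 4.6608106;  |Δ| = 0.0000073
|u4 − u3| = 0.0000073 < 0.0001

n = 4, u_n = 4.66081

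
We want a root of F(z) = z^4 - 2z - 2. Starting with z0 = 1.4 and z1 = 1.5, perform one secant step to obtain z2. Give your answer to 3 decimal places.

1.494

F(1.4) = -0.95840, F(1.5) = 0.06250
z2 = 1.50000 − 0.06250·(1.50000 − 1.40000) / (0.06250 − (-0.95840)) = 1.50000 − (0.00625)/(1.02090) = 1.49388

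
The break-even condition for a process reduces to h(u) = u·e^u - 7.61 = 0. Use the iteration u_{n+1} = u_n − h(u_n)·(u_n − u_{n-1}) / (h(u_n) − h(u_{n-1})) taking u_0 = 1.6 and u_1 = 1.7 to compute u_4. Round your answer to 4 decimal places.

h(1.6) = 0.314852, h(1.7) = 1.695711
u_2 = 1.700000 − 1.695711·(1.700000 − 1.600000) / (1.695711 − 0.314852) = 1.700000 − (0.169571)/(1.380859) = 1.577199
h(1.577199) = 0.025811
u_3 = 1.577199 − 0.025811·(1.577199 − 1.700000) / (0.025811 − 1.695711) = 1.577199 − (-0.003170)/(-1.669899) = 1.575301
h(1.575301) = 0.002159
u_4 = 1.575301 − 0.002159·(1.575301 − 1.577199) / (0.002159 − 0.025811) = 1.575301 − (-0.000004)/(-0.023652) = 1.575127

1.5751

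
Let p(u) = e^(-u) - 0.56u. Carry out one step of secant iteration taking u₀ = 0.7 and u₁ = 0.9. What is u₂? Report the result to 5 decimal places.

0.80354

p(0.7) = 0.1045853, p(0.9) = -0.0974303
u₂ = 0.9000000 − (-0.0974303)·(0.9000000 − 0.7000000) / (-0.0974303 − 0.1045853) = 0.9000000 − (-0.0194861)/(-0.2020156) = 0.8035418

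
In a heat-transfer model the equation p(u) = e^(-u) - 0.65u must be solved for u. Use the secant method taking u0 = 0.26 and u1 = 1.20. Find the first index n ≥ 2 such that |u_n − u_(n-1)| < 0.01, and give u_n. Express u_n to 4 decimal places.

n = 4, u_n = 0.7366

p(0.26) = 0.602052, p(1.20) = -0.478806
u2 = 1.200000 − (-0.478806)·(0.940000)/(-1.080857) = 0.783592;  |Δ| = 0.416408
p(0.783592) = -0.052573
u3 = 0.783592 − (-0.052573)·(-0.416408)/(0.426233) = 0.732231;  |Δ| = 0.051361
p(0.732231) = 0.004884
u4 = 0.732231 − 0.004884·(-0.051361)/(0.057457) = 0.736598;  |Δ| = 0.004366
|u4 − u3| = 0.004366 < 0.01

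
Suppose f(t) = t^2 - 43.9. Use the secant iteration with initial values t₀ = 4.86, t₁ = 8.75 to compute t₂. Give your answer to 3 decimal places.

f(4.86) = -20.28040, f(8.75) = 32.66250
t₂ = 8.75000 − 32.66250·(8.75000 − 4.86000) / (32.66250 − (-20.28040)) = 8.75000 − (127.05712)/(52.94290) = 6.35011

6.350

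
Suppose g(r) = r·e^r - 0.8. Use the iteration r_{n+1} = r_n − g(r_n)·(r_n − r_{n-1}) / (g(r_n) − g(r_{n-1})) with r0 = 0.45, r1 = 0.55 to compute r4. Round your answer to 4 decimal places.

0.4901

g(0.45) = -0.094260, g(0.55) = 0.153289
r2 = 0.550000 − 0.153289·(0.550000 − 0.450000) / (0.153289 − (-0.094260)) = 0.550000 − (0.015329)/(0.247549) = 0.488077
g(0.488077) = -0.004834
r3 = 0.488077 − (-0.004834)·(0.488077 − 0.550000) / (-0.004834 − 0.153289) = 0.488077 − (0.000299)/(-0.158123) = 0.489970
g(0.489970) = -0.000237
r4 = 0.489970 − (-0.000237)·(0.489970 − 0.488077) / (-0.000237 − (-0.004834)) = 0.489970 − (0.000000)/(0.004597) = 0.490068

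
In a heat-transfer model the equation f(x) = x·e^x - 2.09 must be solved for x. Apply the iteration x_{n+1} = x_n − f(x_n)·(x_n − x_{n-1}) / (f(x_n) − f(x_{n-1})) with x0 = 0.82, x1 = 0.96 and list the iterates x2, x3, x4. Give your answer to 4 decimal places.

f(0.82) = -0.228190, f(0.96) = 0.417229
x2 = 0.960000 − 0.417229·(0.960000 − 0.820000) / (0.417229 − (-0.228190)) = 0.960000 − (0.058412)/(0.645419) = 0.869498
f(0.869498) = -0.015630
x3 = 0.869498 − (-0.015630)·(0.869498 − 0.960000) / (-0.015630 − 0.417229) = 0.869498 − (0.001415)/(-0.432858) = 0.872765
f(0.872765) = -0.001018
x4 = 0.872765 − (-0.001018)·(0.872765 − 0.869498) / (-0.001018 − (-0.015630)) = 0.872765 − (-0.000003)/(0.014611) = 0.872993

0.8695, 0.8728, 0.8730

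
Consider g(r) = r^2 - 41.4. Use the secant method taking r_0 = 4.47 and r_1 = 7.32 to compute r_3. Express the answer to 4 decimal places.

6.4247

g(4.47) = -21.419100, g(7.32) = 12.182400
r_2 = 7.320000 − 12.182400·(7.320000 − 4.470000) / (12.182400 − (-21.419100)) = 7.320000 − (34.719840)/(33.601500) = 6.286718
g(6.286718) = -1.877182
r_3 = 6.286718 − (-1.877182)·(6.286718 − 7.320000) / (-1.877182 − 12.182400) = 6.286718 − (1.939660)/(-14.059582) = 6.424678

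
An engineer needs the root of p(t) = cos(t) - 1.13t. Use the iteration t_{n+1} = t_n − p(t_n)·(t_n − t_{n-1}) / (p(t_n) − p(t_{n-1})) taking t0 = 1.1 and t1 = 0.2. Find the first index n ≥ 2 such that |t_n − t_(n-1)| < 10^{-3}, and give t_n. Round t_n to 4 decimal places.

p(1.1) = -0.789404, p(0.2) = 0.754067
t2 = 0.200000 − 0.754067·(-0.900000)/(1.543470) = 0.639697;  |Δ| = 0.439697
p(0.639697) = 0.079418
t3 = 0.639697 − 0.079418·(0.439697)/(-0.674648) = 0.691458;  |Δ| = 0.051760
p(0.691458) = -0.011030
t4 = 0.691458 − (-0.011030)·(0.051760)/(-0.090448) = 0.685146;  |Δ| = 0.006312
p(0.685146) = 0.000112
t5 = 0.685146 − 0.000112·(-0.006312)/(0.011142) = 0.685209;  |Δ| = 0.000064
|t5 − t4| = 0.000064 < 10^{-3}

n = 5, t_n = 0.6852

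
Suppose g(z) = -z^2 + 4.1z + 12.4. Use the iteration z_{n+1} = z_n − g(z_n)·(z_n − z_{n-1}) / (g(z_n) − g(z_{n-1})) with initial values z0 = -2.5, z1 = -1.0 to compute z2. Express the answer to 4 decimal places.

g(-2.5) = -4.100000, g(-1.0) = 7.300000
z2 = -1.000000 − 7.300000·(-1.000000 − (-2.500000)) / (7.300000 − (-4.100000)) = -1.000000 − (10.950000)/(11.400000) = -1.960526

-1.9605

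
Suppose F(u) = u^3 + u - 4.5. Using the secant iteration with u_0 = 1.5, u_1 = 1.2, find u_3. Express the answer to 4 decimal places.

1.4515

F(1.5) = 0.375000, F(1.2) = -1.572000
u_2 = 1.200000 − (-1.572000)·(1.200000 − 1.500000) / (-1.572000 − 0.375000) = 1.200000 − (0.471600)/(-1.947000) = 1.442219
F(1.442219) = -0.057973
u_3 = 1.442219 − (-0.057973)·(1.442219 − 1.200000) / (-0.057973 − (-1.572000)) = 1.442219 − (-0.014042)/(1.514027) = 1.451494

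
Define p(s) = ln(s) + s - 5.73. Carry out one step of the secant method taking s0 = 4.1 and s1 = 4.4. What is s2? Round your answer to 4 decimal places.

4.2773

p(4.1) = -0.219013, p(4.4) = 0.151605
s2 = 4.400000 − 0.151605·(4.400000 − 4.100000) / (0.151605 − (-0.219013)) = 4.400000 − (0.045481)/(0.370618) = 4.277282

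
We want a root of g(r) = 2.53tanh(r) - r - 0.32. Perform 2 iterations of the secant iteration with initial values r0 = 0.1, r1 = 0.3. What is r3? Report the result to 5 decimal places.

0.21437

g(0.1) = -0.1678400, g(0.3) = 0.1170209
r2 = 0.3000000 − 0.1170209·(0.3000000 − 0.1000000) / (0.1170209 − (-0.1678400)) = 0.3000000 − (0.0234042)/(0.2848609) = 0.2178400
g(0.2178400) = 0.0047396
r3 = 0.2178400 − 0.0047396·(0.2178400 − 0.3000000) / (0.0047396 − 0.1170209) = 0.2178400 − (-0.0003894)/(-0.1122813) = 0.2143718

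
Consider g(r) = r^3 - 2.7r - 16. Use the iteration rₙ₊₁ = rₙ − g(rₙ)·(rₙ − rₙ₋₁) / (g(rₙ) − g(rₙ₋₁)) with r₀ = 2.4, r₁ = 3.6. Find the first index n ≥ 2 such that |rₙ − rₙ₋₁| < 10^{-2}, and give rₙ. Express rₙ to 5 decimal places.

g(2.4) = -8.6560000, g(3.6) = 20.9360000
r₂ = 3.6000000 − 20.9360000·(1.2000000)/(29.5920000) = 2.7510138;  |Δ| = 0.8489862
g(2.7510138) = -2.6078534
r₃ = 2.7510138 − (-2.6078534)·(-0.8489862)/(-23.5438534) = 2.8450524;  |Δ| = 0.0940386
g(2.8450524) = -0.6528677
r₄ = 2.8450524 − (-0.6528677)·(0.0940386)/(1.9549858) = 2.8764566;  |Δ| = 0.0314042
g(2.8764566) = 0.0333769
r₅ = 2.8764566 − 0.0333769·(0.0314042)/(0.6862446) = 2.8749292;  |Δ| = 0.0015274
|r₅ − r₄| = 0.0015274 < 10^{-2}

n = 5, rₙ = 2.87493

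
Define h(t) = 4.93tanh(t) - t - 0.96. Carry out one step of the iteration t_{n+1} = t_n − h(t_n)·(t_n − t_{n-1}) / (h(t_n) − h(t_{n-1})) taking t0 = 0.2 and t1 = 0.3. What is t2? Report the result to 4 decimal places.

0.2515

h(0.2) = -0.186940, h(0.3) = 0.176171
t2 = 0.300000 − 0.176171·(0.300000 − 0.200000) / (0.176171 − (-0.186940)) = 0.300000 − (0.017617)/(0.363111) = 0.251483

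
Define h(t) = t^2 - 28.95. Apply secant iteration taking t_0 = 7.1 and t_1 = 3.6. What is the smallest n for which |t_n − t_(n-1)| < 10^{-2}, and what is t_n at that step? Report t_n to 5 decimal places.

n = 5, t_n = 5.38051

h(7.1) = 21.4600000, h(3.6) = -15.9900000
t_2 = 3.6000000 − (-15.9900000)·(-3.5000000)/(-37.4500000) = 5.0943925;  |Δ| = 1.4943925
h(5.0943925) = -2.9971648
t_3 = 5.0943925 − (-2.9971648)·(1.4943925)/(12.9928352) = 5.4391164;  |Δ| = 0.3447239
h(5.4391164) = 0.6339874
t_4 = 5.4391164 − 0.6339874·(0.3447239)/(3.6311522) = 5.3789287;  |Δ| = 0.0601877
h(5.3789287) = -0.0171256
t_5 = 5.3789287 − (-0.0171256)·(-0.0601877)/(-0.6511129) = 5.3805118;  |Δ| = 0.0015831
|t_5 − t_4| = 0.0015831 < 10^{-2}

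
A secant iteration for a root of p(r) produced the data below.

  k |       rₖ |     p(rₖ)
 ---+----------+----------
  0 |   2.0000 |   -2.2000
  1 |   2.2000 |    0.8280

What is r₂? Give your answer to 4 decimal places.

2.1453

r₂ = 2.2000 − 0.8280·(2.2000 − 2.0000) / (0.8280 − (-2.2000))
   = 2.2000 − (0.165600)/(3.028000) = 2.145310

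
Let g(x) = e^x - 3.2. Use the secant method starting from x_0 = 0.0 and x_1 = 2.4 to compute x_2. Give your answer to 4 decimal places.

g(0.0) = -2.200000, g(2.4) = 7.823176
x_2 = 2.400000 − 7.823176·(2.400000 − 0.000000) / (7.823176 − (-2.200000)) = 2.400000 − (18.775623)/(10.023176) = 0.526779

0.5268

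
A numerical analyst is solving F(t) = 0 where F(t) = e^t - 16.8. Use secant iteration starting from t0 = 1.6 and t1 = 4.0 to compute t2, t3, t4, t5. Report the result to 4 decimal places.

2.1727, 2.4925, 2.9475, 2.8000

F(1.6) = -11.846968, F(4.0) = 37.798150
t2 = 4.000000 − 37.798150·(4.000000 − 1.600000) / (37.798150 − (-11.846968)) = 4.000000 − (90.715560)/(49.645118) = 2.172719
F(2.172719) = -8.017866
t3 = 2.172719 − (-8.017866)·(2.172719 − 4.000000) / (-8.017866 − 37.798150) = 2.172719 − (14.650891)/(-45.816016) = 2.492496
F(2.492496) = -4.708581
t4 = 2.492496 − (-4.708581)·(2.492496 − 2.172719) / (-4.708581 − (-8.017866)) = 2.492496 − (-1.505694)/(3.309285) = 2.947487
F(2.947487) = 2.257996
t5 = 2.947487 − 2.257996·(2.947487 − 2.492496) / (2.257996 − (-4.708581)) = 2.947487 − (1.027367)/(6.966577) = 2.800016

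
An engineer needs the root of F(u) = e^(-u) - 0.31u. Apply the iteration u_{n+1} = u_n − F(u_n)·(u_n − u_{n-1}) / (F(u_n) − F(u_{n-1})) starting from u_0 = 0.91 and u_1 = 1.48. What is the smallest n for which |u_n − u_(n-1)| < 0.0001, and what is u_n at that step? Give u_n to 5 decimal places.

F(0.91) = 0.1204242, F(1.48) = -0.2311623
u_2 = 1.4800000 − (-0.2311623)·(0.5700000)/(-0.3515865) = 1.1052345;  |Δ| = 0.3747655
F(1.1052345) = -0.0114894
u_3 = 1.1052345 − (-0.0114894)·(-0.3747655)/(0.2196729) = 1.0856333;  |Δ| = 0.0196012
F(1.0856333) = 0.0011416
u_4 = 1.0856333 − 0.0011416·(-0.0196012)/(0.0126310) = 1.0874048;  |Δ| = 0.0017715
F(1.0874048) = -0.0000053
u_5 = 1.0874048 − (-0.0000053)·(0.0017715)/(-0.0011468) = 1.0873966;  |Δ| = 0.0000082
|u_5 − u_4| = 0.0000082 < 0.0001

n = 5, u_n = 1.08740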